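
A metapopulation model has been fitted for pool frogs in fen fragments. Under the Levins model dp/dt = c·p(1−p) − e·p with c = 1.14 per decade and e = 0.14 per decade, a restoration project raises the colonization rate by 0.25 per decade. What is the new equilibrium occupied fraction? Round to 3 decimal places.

0.899

Before: p* = 1 − 0.14/1.14 = 0.8772.
After the change, c = 1.39, e = 0.14, so p* = 1 − 0.14/1.39 = 0.8993.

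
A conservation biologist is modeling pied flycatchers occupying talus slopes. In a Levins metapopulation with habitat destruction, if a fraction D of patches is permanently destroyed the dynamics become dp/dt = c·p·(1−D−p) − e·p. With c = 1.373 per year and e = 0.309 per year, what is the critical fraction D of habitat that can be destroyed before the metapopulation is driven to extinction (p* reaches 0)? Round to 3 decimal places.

The nontrivial equilibrium is p* = (1−D) − e/c; extinction occurs when this hits zero.
So D_crit = 1 − e/c = 1 − 0.309/1.373 = 1 − 0.2251 = 0.7749.
This equals the undisturbed p*, a classic result of Lande's extension.

0.775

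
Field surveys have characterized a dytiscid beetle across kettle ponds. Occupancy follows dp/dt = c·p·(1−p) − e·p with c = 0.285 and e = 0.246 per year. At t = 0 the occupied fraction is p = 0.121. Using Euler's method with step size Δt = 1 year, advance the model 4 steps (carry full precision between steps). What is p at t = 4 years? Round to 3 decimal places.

0.123

Update rule: p ← p + [c·p·(1−p) − e·p]·Δt with Δt = 1.
  1  |  dp/dt·Δt = +0.000546  |  p_1 = 0.121546
  2  |  dp/dt·Δt = +0.000530  |  p_2 = 0.122076
  3  |  dp/dt·Δt = +0.000514  |  p_3 = 0.122590
  4  |  dp/dt·Δt = +0.000498  |  p_4 = 0.123088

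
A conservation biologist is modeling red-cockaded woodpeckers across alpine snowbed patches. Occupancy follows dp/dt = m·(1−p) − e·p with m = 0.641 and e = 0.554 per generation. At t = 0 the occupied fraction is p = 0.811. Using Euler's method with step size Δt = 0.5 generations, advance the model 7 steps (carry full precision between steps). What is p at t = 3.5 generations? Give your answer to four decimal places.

Update rule: p ← p + [m·(1−p) − e·p]·Δt with Δt = 0.5.
step 1: Δp = -0.16407, p = 0.64693
step 2: Δp = -0.06604, p = 0.58089
step 3: Δp = -0.02658, p = 0.55431
step 4: Δp = -0.01070, p = 0.54361
step 5: Δp = -0.00431, p = 0.53930
step 6: Δp = -0.00173, p = 0.53757
step 7: Δp = -0.00070, p = 0.53687

0.5369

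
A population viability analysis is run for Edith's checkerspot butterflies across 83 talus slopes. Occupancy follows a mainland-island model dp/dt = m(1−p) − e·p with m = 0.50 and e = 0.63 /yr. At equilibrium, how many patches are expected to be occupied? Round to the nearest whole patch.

37

p* = m/(m+e) = 0.50/1.1300 = 0.4425.
Expected occupied patches = N × p* = 83 × 0.4425 = 36.73 ≈ 37.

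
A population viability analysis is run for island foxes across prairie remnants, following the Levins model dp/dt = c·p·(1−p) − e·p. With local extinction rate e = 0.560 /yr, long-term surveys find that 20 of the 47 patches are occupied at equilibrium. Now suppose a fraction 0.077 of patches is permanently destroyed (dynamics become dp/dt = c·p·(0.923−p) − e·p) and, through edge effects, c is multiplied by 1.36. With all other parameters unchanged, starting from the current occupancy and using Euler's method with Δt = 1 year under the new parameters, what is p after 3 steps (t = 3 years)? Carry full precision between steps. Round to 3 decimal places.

Observed p* = 20/47 = 0.42553.
Balance c(1−p*) = e gives c = e/(1 − 0.42553) = 0.560/0.57447 = 0.97481.
Starting from p₀ = 0.42553; update p ← p + (dp/dt)·Δt with the new parameters.
  1  |  dp/dt·Δt = +0.042348  |  p_1 = 0.467880
  2  |  dp/dt·Δt = +0.020294  |  p_2 = 0.488174
  3  |  dp/dt·Δt = +0.008040  |  p_3 = 0.496214

0.496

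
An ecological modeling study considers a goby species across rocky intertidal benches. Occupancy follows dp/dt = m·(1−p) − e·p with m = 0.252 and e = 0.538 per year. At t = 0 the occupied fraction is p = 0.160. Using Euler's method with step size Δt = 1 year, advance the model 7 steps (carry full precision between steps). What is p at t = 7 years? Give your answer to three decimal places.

Update rule: p ← p + [m·(1−p) − e·p]·Δt with Δt = 1.
step 1: Δp = +0.12560, p = 0.28560
step 2: Δp = +0.02638, p = 0.31198
step 3: Δp = +0.00554, p = 0.31751
step 4: Δp = +0.00116, p = 0.31868
step 5: Δp = +0.00024, p = 0.31892
step 6: Δp = +0.00005, p = 0.31897
step 7: Δp = +0.00001, p = 0.31898

0.319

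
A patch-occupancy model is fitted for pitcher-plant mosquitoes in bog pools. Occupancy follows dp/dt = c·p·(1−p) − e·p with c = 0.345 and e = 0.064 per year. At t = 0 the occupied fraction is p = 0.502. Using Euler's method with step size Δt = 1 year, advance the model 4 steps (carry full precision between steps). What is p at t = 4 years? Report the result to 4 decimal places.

Update rule: p ← p + [c·p·(1−p) − e·p]·Δt with Δt = 1.
step 1: Δp = +0.05412, p = 0.55612
step 2: Δp = +0.04957, p = 0.60569
step 3: Δp = +0.04363, p = 0.64932
step 4: Δp = +0.03700, p = 0.68632

0.6863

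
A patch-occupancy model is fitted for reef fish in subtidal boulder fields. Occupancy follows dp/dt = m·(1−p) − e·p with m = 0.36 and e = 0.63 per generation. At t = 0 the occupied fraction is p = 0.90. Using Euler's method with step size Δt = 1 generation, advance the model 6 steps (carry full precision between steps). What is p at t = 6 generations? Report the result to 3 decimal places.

Update rule: p ← p + [m·(1−p) − e·p]·Δt with Δt = 1.
t = 1: p = 0.90000 + (-0.53100) = 0.36900
t = 2: p = 0.36900 + (-0.00531) = 0.36369
t = 3: p = 0.36369 + (-0.00005) = 0.36364
t = 4: p = 0.36364 + (-0.00000) = 0.36364
t = 5: p = 0.36364 + (-0.00000) = 0.36364
t = 6: p = 0.36364 + (-0.00000) = 0.36364

0.364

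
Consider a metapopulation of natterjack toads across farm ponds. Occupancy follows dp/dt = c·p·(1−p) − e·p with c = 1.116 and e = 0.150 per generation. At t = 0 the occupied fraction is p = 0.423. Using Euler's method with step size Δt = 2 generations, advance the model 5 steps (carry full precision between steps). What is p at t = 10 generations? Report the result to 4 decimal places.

0.8473

Update rule: p ← p + [c·p·(1−p) − e·p]·Δt with Δt = 2.
  1  |  dp/dt·Δt = +0.417866  |  p_1 = 0.840866
  2  |  dp/dt·Δt = +0.046404  |  p_2 = 0.887271
  3  |  dp/dt·Δt = -0.042933  |  p_3 = 0.844337
  4  |  dp/dt·Δt = +0.040054  |  p_4 = 0.884392
  5  |  dp/dt·Δt = -0.037111  |  p_5 = 0.847280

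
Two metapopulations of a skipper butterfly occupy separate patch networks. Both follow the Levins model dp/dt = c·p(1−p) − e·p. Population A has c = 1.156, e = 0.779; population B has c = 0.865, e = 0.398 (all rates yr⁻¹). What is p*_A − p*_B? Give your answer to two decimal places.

-0.21

A: p*_A = 1 − 0.779/1.156 = 0.3261.
B: p*_B = 1 − 0.398/0.865 = 0.5399.
p*_A − p*_B = 0.3261 − 0.5399 = -0.2138.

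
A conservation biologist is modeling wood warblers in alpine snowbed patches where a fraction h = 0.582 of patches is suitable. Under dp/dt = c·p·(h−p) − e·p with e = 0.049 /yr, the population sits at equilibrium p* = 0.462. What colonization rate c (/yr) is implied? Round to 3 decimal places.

At equilibrium c(h−p*) = e, so c = e/(h−p*).
c = 0.049/(0.582 − 0.462) = 0.049/0.1200 = 0.4083.

0.408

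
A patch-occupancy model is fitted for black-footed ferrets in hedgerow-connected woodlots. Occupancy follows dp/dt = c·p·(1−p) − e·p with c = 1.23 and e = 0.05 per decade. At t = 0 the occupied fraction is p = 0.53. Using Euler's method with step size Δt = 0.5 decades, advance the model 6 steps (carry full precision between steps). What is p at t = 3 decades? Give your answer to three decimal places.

Update rule: p ← p + [c·p·(1−p) − e·p]·Δt with Δt = 0.5.
  1  |  dp/dt·Δt = +0.139947  |  p_1 = 0.669947
  2  |  dp/dt·Δt = +0.119239  |  p_2 = 0.789186
  3  |  dp/dt·Δt = +0.082589  |  p_3 = 0.871775
  4  |  dp/dt·Δt = +0.046953  |  p_4 = 0.918727
  5  |  dp/dt·Δt = +0.022952  |  p_5 = 0.941680
  6  |  dp/dt·Δt = +0.010233  |  p_6 = 0.951913

0.952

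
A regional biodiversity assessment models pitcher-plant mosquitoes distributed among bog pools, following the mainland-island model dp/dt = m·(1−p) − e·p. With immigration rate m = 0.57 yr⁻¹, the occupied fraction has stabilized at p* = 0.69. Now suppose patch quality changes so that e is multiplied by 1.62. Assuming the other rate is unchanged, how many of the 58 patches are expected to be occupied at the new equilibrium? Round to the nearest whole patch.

Balance m(1−p*) = e·p* gives e = m(1−p*)/p* = 0.57×0.31000/0.69000 = 0.25609.
New p* = m/(m+e) = 0.57000/(0.57000+0.41487) = 0.57876.
Expected occupied = 58 × 0.57876 = 33.57 ≈ 34.

34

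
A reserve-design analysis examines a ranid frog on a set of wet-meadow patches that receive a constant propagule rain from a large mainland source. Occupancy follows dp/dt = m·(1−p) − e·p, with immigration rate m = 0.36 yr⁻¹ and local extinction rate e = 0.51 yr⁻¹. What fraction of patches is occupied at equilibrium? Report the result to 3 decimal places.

At equilibrium the propagule rain into empty patches balances local extinction: m(1−p*) = e·p*.
p* = m/(m+e) = 0.36/(0.36+0.51) = 0.36/0.8700 = 0.4138.

0.414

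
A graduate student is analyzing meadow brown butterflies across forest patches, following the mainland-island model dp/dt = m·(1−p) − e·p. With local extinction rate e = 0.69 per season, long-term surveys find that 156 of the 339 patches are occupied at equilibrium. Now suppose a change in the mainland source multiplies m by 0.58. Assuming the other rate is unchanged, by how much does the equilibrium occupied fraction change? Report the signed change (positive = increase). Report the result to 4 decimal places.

-0.1293

Observed p* = 156/339 = 0.46018.
Balance m(1−p*) = e·p* gives m = e·p*/(1−p*) = 0.69×0.46018/0.53982 = 0.58820.
New p* = m/(m+e) = 0.34116/(0.34116+0.69000) = 0.33085.
Δp* = 0.33085 − 0.46018 = -0.12933.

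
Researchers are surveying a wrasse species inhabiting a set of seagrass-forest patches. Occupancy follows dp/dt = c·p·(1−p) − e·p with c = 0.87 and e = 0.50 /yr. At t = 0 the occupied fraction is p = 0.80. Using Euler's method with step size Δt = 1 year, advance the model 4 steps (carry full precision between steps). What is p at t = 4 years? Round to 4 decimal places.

Update rule: p ← p + [c·p·(1−p) − e·p]·Δt with Δt = 1.
step 1: Δp = -0.26080, p = 0.53920
step 2: Δp = -0.05344, p = 0.48576
step 3: Δp = -0.02556, p = 0.46021
step 4: Δp = -0.01398, p = 0.44622

0.4462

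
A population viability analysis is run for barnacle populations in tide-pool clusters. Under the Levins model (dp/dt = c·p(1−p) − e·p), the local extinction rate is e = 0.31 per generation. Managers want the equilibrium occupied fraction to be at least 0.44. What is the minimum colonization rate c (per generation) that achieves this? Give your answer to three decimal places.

p* = 1 − e/c ≥ 0.44 requires e/c ≤ 0.5600, i.e. c ≥ e/0.5600.
c_min = 0.31/0.5600 = 0.5536.

0.554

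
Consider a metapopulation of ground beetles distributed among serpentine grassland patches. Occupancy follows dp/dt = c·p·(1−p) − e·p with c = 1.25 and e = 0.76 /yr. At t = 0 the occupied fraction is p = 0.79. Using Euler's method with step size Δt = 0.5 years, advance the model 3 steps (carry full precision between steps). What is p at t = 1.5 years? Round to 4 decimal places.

Update rule: p ← p + [c·p·(1−p) − e·p]·Δt with Δt = 0.5.
t = 0.5: p = 0.79000 + (-0.19651) = 0.59349
t = 1: p = 0.59349 + (-0.07474) = 0.51875
t = 1.5: p = 0.51875 + (-0.04109) = 0.47766

0.4777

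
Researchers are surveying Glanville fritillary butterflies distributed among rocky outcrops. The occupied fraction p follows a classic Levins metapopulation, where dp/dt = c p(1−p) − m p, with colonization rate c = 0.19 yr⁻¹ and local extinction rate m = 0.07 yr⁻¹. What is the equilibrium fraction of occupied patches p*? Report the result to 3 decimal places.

0.632

At equilibrium, colonization balances extinction: c·p*·(1−p*) = m·p*.
So p* = 1 − m/c = 1 − 0.07/0.19 = 1 − 0.3684 = 0.6316.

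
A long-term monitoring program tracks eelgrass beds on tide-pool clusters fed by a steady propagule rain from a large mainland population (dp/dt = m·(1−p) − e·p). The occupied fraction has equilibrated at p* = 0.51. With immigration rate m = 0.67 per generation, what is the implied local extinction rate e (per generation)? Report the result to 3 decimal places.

0.644

At equilibrium m(1−p*) = e·p*, so e = m(1−p*)/p*.
e = 0.67 × 0.4900 / 0.51 = 0.6437.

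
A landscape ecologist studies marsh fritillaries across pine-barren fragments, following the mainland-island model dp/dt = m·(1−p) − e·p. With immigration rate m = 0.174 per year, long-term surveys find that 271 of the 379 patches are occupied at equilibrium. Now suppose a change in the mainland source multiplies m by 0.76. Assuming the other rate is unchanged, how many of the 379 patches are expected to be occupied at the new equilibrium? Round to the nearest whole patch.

Observed p* = 271/379 = 0.71504.
Balance m(1−p*) = e·p* gives e = m(1−p*)/p* = 0.174×0.28496/0.71504 = 0.06934.
New p* = m/(m+e) = 0.13224/(0.13224+0.06934) = 0.65602.
Expected occupied = 379 × 0.65602 = 248.63 ≈ 249.

249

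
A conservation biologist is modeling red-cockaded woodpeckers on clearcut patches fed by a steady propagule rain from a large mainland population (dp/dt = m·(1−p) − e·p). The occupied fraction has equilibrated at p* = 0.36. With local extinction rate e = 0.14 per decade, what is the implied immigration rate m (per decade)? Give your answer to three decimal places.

At equilibrium m(1−p*) = e·p*, so m = e·p*/(1−p*).
m = 0.14 × 0.36 / 0.6400 = 0.0504/0.6400 = 0.0788.

0.079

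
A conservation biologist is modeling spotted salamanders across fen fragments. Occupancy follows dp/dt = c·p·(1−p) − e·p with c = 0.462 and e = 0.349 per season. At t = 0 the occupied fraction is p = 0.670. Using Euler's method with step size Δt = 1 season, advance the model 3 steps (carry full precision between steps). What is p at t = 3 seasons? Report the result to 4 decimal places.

Update rule: p ← p + [c·p·(1−p) − e·p]·Δt with Δt = 1.
step 1: Δp = -0.13168, p = 0.53832
step 2: Δp = -0.07305, p = 0.46527
step 3: Δp = -0.04744, p = 0.41783

0.4178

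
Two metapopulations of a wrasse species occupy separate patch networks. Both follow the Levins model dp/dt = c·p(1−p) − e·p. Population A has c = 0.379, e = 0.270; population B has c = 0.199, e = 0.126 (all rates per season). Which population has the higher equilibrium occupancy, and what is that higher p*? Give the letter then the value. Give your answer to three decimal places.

B, 0.367

A: p*_A = 1 − 0.270/0.379 = 0.2876.
B: p*_B = 1 − 0.126/0.199 = 0.3668.
B is higher at 0.3668.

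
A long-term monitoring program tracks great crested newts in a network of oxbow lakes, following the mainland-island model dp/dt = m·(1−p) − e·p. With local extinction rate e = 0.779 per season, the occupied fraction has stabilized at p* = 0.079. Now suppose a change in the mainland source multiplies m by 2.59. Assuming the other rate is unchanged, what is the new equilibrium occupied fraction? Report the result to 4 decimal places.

0.1818

Balance m(1−p*) = e·p* gives m = e·p*/(1−p*) = 0.779×0.07900/0.92100 = 0.06682.
New p* = m/(m+e) = 0.17306/(0.17306+0.77900) = 0.18177.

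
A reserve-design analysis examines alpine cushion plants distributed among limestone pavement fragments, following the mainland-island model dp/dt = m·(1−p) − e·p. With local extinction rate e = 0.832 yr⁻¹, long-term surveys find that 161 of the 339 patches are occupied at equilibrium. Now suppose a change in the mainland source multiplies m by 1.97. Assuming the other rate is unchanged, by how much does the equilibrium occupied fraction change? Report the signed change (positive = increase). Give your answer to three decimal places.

Observed p* = 161/339 = 0.47493.
Balance m(1−p*) = e·p* gives m = e·p*/(1−p*) = 0.832×0.47493/0.52507 = 0.75255.
New p* = m/(m+e) = 1.48252/(1.48252+0.83200) = 0.64053.
Δp* = 0.64053 − 0.47493 = +0.16560.

0.166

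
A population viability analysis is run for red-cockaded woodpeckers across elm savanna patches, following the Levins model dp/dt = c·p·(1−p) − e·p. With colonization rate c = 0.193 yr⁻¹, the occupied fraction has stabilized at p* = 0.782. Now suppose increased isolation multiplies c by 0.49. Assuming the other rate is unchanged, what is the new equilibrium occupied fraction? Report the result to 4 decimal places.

0.5551

Balance c(1−p*) = e gives e = 0.193×(1 − 0.78200) = 0.04207.
New p* = 1 − e/c = 1 − 0.04207/0.09457 = 0.55514.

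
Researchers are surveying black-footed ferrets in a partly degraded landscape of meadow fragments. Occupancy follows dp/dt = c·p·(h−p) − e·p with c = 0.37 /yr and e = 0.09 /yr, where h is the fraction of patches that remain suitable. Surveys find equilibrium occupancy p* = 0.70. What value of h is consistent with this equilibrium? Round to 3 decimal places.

0.943

At equilibrium c(h−p*) = e, so h = p* + e/c.
h = 0.70 + 0.09/0.37 = 0.70 + 0.2432 = 0.9432.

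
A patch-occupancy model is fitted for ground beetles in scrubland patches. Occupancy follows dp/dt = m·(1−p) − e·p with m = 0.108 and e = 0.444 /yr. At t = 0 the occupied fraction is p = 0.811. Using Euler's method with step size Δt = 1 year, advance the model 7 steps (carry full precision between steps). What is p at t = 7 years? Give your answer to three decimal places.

0.198

Update rule: p ← p + [m·(1−p) − e·p]·Δt with Δt = 1.
p: 0.81100 → 0.47133  (Δp = -0.33967)
p: 0.47133 → 0.31915  (Δp = -0.15217)
p: 0.31915 → 0.25098  (Δp = -0.06817)
p: 0.25098 → 0.22044  (Δp = -0.03054)
p: 0.22044 → 0.20676  (Δp = -0.01368)
p: 0.20676 → 0.20063  (Δp = -0.00613)
p: 0.20063 → 0.19788  (Δp = -0.00275)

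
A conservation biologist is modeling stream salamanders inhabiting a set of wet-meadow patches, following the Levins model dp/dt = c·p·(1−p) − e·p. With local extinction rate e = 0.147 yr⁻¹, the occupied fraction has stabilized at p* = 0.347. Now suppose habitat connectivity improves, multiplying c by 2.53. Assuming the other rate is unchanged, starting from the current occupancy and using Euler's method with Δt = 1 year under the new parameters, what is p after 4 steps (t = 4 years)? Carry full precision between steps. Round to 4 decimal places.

Balance c(1−p*) = e gives c = e/(1 − 0.34700) = 0.147/0.65300 = 0.22511.
Starting from p₀ = 0.34700; update p ← p + (dp/dt)·Δt with the new parameters.
t = 1: p = 0.34700 + (+0.07804) = 0.42504
t = 2: p = 0.42504 + (+0.07670) = 0.50175
t = 3: p = 0.50175 + (+0.06863) = 0.57037
t = 4: p = 0.57037 + (+0.05572) = 0.62609

0.6261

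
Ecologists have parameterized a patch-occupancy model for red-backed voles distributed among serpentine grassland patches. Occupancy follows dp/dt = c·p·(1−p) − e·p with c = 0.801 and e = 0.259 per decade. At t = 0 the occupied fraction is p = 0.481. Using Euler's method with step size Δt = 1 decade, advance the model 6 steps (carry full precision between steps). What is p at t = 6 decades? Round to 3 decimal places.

Update rule: p ← p + [c·p·(1−p) − e·p]·Δt with Δt = 1.
t = 1: p = 0.48100 + (+0.07538) = 0.55638
t = 2: p = 0.55638 + (+0.05360) = 0.60998
t = 3: p = 0.60998 + (+0.03258) = 0.64256
t = 4: p = 0.64256 + (+0.01755) = 0.66011
t = 5: p = 0.66011 + (+0.00875) = 0.66886
t = 6: p = 0.66886 + (+0.00418) = 0.67303

0.673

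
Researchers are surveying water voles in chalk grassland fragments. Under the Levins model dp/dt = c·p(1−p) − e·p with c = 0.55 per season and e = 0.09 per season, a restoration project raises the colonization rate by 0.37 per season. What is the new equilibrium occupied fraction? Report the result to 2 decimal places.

Before: p* = 1 − 0.09/0.55 = 0.8364.
After the change, c = 0.92, e = 0.09, so p* = 1 − 0.09/0.92 = 0.9022.

0.90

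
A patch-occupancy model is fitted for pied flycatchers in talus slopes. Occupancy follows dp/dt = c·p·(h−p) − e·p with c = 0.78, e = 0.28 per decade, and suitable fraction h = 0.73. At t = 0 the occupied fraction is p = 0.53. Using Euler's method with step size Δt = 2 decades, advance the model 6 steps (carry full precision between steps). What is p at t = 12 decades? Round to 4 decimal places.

0.3713

Update rule: p ← p + [c·p·(h−p) − e·p]·Δt with Δt = 2.
t = 2: p = 0.53000 + (-0.13144) = 0.39856
t = 4: p = 0.39856 + (-0.01712) = 0.38144
t = 6: p = 0.38144 + (-0.00620) = 0.37524
t = 8: p = 0.37524 + (-0.00247) = 0.37277
t = 10: p = 0.37277 + (-0.00102) = 0.37176
t = 12: p = 0.37176 + (-0.00042) = 0.37133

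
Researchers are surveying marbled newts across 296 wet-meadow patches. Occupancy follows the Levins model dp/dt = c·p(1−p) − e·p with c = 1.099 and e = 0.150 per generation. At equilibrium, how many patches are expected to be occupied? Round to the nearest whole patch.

256

p* = 1 − e/c = 1 − 0.150/1.099 = 0.8635.
Expected occupied patches = N × p* = 296 × 0.8635 = 255.60 ≈ 256.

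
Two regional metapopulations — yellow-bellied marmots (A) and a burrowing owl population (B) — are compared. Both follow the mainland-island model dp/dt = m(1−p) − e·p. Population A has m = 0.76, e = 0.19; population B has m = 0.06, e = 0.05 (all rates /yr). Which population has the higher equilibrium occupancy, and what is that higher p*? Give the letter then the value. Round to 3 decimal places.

A: p*_A = m/(m+e) = 0.76/0.9500 = 0.8000.
B: p*_B = 0.06/0.1100 = 0.5455.
A is higher at 0.8000.

A, 0.800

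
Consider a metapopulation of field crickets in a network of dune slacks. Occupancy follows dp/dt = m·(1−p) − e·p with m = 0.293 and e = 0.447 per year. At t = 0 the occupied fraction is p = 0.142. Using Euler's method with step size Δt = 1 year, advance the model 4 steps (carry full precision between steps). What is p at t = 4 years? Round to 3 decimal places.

Update rule: p ← p + [m·(1−p) − e·p]·Δt with Δt = 1.
t = 1: p = 0.14200 + (+0.18792) = 0.32992
t = 2: p = 0.32992 + (+0.04886) = 0.37878
t = 3: p = 0.37878 + (+0.01270) = 0.39148
t = 4: p = 0.39148 + (+0.00330) = 0.39479

0.395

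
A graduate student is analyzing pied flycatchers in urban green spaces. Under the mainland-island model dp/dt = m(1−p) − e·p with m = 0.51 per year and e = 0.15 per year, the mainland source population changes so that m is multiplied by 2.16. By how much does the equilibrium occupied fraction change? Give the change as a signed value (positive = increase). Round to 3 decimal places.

Before: p* = 0.51/(0.51+0.15) = 0.7727.
After: m = 1.1016, e = 0.15; p* = 1.1016/1.2516 = 0.8802.
Δp* = 0.8802 − 0.7727 = +0.1074.

0.107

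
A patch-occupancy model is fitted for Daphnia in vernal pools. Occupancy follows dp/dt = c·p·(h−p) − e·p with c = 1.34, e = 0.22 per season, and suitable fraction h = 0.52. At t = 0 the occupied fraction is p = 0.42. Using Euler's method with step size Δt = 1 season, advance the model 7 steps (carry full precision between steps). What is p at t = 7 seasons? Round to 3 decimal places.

0.356

Update rule: p ← p + [c·p·(h−p) − e·p]·Δt with Δt = 1.
t = 1: p = 0.42000 + (-0.03612) = 0.38388
t = 2: p = 0.38388 + (-0.01443) = 0.36945
t = 3: p = 0.36945 + (-0.00675) = 0.36270
t = 4: p = 0.36270 + (-0.00334) = 0.35936
t = 5: p = 0.35936 + (-0.00170) = 0.35765
t = 6: p = 0.35765 + (-0.00088) = 0.35678
t = 7: p = 0.35678 + (-0.00046) = 0.35632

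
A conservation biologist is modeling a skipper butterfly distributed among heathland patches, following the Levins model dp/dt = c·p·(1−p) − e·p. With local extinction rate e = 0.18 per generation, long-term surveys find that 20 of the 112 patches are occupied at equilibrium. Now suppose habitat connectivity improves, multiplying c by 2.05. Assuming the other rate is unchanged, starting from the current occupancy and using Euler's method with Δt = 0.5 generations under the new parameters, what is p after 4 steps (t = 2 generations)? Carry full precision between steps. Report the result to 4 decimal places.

Observed p* = 20/112 = 0.17857.
Balance c(1−p*) = e gives c = e/(1 − 0.17857) = 0.18/0.82143 = 0.21913.
Starting from p₀ = 0.17857; update p ← p + (dp/dt)·Δt with the new parameters.
  1  |  dp/dt·Δt = +0.016875  |  p_1 = 0.195446
  2  |  dp/dt·Δt = +0.017729  |  p_2 = 0.213175
  3  |  dp/dt·Δt = +0.018488  |  p_3 = 0.231664
  4  |  dp/dt·Δt = +0.019130  |  p_4 = 0.250793

0.2508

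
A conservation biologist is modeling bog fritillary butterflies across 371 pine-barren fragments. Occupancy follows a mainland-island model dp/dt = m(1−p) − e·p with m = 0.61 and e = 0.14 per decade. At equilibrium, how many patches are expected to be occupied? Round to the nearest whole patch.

302

p* = m/(m+e) = 0.61/0.7500 = 0.8133.
Expected occupied patches = N × p* = 371 × 0.8133 = 301.75 ≈ 302.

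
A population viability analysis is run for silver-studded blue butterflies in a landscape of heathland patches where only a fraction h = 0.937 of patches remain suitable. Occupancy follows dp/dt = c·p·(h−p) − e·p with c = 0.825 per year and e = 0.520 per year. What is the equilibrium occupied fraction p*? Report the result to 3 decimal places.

0.307

Setting dp/dt = 0 and dividing by p* gives c·(h−p*) = e.
So p* = h − e/c = 0.937 − 0.520/0.825 = 0.937 − 0.6303 = 0.3067.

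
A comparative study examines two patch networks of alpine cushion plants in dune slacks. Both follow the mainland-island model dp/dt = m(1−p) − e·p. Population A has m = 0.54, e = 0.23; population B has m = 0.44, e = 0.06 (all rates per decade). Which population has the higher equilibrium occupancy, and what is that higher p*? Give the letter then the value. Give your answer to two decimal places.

A: p*_A = m/(m+e) = 0.54/0.7700 = 0.7013.
B: p*_B = 0.44/0.5000 = 0.8800.
B is higher at 0.8800.

B, 0.88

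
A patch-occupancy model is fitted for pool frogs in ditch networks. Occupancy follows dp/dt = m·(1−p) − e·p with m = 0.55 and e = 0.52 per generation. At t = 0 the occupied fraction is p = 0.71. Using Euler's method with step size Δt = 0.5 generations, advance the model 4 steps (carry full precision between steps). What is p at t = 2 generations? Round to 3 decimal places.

Update rule: p ← p + [m·(1−p) − e·p]·Δt with Δt = 0.5.
  1  |  dp/dt·Δt = -0.104850  |  p_1 = 0.605150
  2  |  dp/dt·Δt = -0.048755  |  p_2 = 0.556395
  3  |  dp/dt·Δt = -0.022671  |  p_3 = 0.533724
  4  |  dp/dt·Δt = -0.010542  |  p_4 = 0.523181

0.523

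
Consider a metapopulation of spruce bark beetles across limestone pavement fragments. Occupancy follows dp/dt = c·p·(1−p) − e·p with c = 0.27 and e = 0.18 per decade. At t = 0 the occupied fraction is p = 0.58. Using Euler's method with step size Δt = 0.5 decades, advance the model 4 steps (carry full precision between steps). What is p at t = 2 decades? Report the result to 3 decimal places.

0.514

Update rule: p ← p + [c·p·(1−p) − e·p]·Δt with Δt = 0.5.
p: 0.58000 → 0.56069  (Δp = -0.01931)
p: 0.56069 → 0.54348  (Δp = -0.01721)
p: 0.54348 → 0.52806  (Δp = -0.01542)
p: 0.52806 → 0.51418  (Δp = -0.01388)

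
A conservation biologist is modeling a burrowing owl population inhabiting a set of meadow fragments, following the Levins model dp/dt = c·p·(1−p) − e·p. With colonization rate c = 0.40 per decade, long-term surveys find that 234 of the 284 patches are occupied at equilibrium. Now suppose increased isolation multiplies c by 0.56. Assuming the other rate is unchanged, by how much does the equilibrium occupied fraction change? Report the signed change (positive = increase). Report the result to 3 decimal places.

-0.138

Observed p* = 234/284 = 0.82394.
Balance c(1−p*) = e gives e = 0.40×(1 − 0.82394) = 0.07042.
New p* = 1 − e/c = 1 − 0.07042/0.22400 = 0.68563.
Δp* = 0.68563 − 0.82394 = -0.13831.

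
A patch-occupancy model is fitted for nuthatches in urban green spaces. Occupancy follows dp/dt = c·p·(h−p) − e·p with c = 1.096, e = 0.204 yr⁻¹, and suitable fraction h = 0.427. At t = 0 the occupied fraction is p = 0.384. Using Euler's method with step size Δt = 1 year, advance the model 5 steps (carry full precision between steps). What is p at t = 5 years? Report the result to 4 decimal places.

0.2587

Update rule: p ← p + [c·p·(h−p) − e·p]·Δt with Δt = 1.
step 1: Δp = -0.06024, p = 0.32376
step 2: Δp = -0.02941, p = 0.29435
step 3: Δp = -0.01725, p = 0.27709
step 4: Δp = -0.01100, p = 0.26609
step 5: Δp = -0.00736, p = 0.25874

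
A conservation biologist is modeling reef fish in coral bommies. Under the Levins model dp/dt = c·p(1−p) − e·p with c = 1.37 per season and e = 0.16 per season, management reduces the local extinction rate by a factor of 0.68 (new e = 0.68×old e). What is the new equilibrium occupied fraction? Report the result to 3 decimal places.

0.921

Before: p* = 1 − 0.16/1.37 = 0.8832.
After the change, c = 1.37, e = 0.1088, so p* = 1 − 0.1088/1.37 = 0.9206.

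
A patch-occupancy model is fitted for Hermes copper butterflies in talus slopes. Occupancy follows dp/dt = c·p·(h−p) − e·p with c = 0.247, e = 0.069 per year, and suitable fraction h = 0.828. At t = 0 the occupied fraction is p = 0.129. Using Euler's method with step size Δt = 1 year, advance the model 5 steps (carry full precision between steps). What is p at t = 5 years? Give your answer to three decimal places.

0.205

Update rule: p ← p + [c·p·(h−p) − e·p]·Δt with Δt = 1.
step 1: Δp = +0.01337, p = 0.14237
step 2: Δp = +0.01429, p = 0.15666
step 3: Δp = +0.01517, p = 0.17183
step 4: Δp = +0.01599, p = 0.18782
step 5: Δp = +0.01674, p = 0.20456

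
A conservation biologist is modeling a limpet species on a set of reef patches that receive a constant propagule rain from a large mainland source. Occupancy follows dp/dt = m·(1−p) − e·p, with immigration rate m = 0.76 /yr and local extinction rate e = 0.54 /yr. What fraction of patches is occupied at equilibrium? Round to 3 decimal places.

At equilibrium the propagule rain into empty patches balances local extinction: m(1−p*) = e·p*.
p* = m/(m+e) = 0.76/(0.76+0.54) = 0.76/1.3000 = 0.5846.

0.585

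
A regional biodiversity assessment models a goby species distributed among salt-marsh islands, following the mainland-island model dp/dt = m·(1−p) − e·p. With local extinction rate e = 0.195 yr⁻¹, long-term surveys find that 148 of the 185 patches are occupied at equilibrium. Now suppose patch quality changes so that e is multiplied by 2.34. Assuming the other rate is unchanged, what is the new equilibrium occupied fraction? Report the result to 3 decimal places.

0.631

Observed p* = 148/185 = 0.80000.
Balance m(1−p*) = e·p* gives m = e·p*/(1−p*) = 0.195×0.80000/0.20000 = 0.78000.
New p* = m/(m+e) = 0.78000/(0.78000+0.45630) = 0.63091.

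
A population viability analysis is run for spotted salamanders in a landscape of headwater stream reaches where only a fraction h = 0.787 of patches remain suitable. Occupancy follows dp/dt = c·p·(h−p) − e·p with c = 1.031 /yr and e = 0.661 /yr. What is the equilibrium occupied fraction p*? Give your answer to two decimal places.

0.15

Setting dp/dt = 0 and dividing by p* gives c·(h−p*) = e.
So p* = h − e/c = 0.787 − 0.661/1.031 = 0.787 − 0.6411 = 0.1459.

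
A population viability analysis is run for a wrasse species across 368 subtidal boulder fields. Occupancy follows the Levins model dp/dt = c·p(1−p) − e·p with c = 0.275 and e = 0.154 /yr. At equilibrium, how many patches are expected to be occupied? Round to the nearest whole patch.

162

p* = 1 − e/c = 1 − 0.154/0.275 = 0.4400.
Expected occupied patches = N × p* = 368 × 0.4400 = 161.92 ≈ 162.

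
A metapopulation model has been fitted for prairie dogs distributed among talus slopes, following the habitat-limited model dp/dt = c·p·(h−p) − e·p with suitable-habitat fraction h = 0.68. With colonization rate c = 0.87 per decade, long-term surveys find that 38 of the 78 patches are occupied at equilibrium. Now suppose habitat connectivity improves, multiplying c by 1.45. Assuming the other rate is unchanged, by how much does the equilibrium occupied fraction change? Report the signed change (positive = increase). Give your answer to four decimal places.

0.0598

Observed p* = 38/78 = 0.48718.
Balance c(h−p*) = e gives e = 0.87×(0.68 − 0.48718) = 0.16775.
New p* = 0.68 − e/c = 0.68 − 0.16775/1.26150 = 0.54702.
Δp* = 0.54702 − 0.48718 = +0.05984.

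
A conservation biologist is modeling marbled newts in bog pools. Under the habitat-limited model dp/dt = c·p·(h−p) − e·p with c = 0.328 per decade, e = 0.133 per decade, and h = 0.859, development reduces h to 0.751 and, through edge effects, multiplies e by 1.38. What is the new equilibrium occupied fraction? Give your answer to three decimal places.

Before: p* = h − e/c = 0.859 − 0.133/0.328 = 0.859 − 0.4055 = 0.4535.
After: c = 0.328, e = 0.18354, h = 0.751; p* = 0.751 − 0.18354/0.328 = 0.1914.

0.191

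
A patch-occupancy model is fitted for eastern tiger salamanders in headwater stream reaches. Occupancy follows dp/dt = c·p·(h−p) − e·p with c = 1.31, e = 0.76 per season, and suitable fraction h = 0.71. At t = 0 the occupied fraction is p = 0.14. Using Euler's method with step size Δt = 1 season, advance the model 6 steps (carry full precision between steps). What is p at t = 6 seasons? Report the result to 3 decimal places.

0.133

Update rule: p ← p + [c·p·(h−p) − e·p]·Δt with Δt = 1.
step 1: Δp = -0.00186, p = 0.13814
step 2: Δp = -0.00150, p = 0.13664
step 3: Δp = -0.00122, p = 0.13542
step 4: Δp = -0.00099, p = 0.13443
step 5: Δp = -0.00081, p = 0.13363
step 6: Δp = -0.00066, p = 0.13296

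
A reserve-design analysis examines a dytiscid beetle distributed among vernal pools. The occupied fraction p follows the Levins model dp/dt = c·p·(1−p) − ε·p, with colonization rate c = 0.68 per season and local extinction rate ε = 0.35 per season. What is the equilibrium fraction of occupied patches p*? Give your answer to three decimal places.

0.485

At equilibrium, colonization balances extinction: c·p*·(1−p*) = ε·p*.
So p* = 1 − ε/c = 1 − 0.35/0.68 = 1 − 0.5147 = 0.4853.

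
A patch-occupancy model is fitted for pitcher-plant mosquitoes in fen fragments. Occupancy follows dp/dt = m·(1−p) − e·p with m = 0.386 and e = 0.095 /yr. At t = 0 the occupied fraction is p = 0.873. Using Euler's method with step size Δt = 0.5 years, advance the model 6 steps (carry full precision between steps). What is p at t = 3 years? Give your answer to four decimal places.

Update rule: p ← p + [m·(1−p) − e·p]·Δt with Δt = 0.5.
p: 0.87300 → 0.85604  (Δp = -0.01696)
p: 0.85604 → 0.84317  (Δp = -0.01288)
p: 0.84317 → 0.83338  (Δp = -0.00978)
p: 0.83338 → 0.82596  (Δp = -0.00743)
p: 0.82596 → 0.82031  (Δp = -0.00564)
p: 0.82031 → 0.81603  (Δp = -0.00429)

0.8160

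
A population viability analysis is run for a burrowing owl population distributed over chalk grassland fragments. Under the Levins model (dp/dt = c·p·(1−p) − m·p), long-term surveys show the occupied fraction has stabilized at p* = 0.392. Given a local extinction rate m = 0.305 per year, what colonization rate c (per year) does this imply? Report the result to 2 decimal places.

0.50

At equilibrium c(1−p*) = m, so c = m/(1−p*).
c = 0.305/(1 − 0.392) = 0.305/0.6080 = 0.5016.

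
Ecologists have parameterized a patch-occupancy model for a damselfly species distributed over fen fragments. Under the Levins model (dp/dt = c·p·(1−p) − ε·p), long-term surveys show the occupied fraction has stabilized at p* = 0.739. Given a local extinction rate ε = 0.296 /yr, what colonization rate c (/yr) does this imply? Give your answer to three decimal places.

1.134

At equilibrium c(1−p*) = ε, so c = ε/(1−p*).
c = 0.296/(1 − 0.739) = 0.296/0.2610 = 1.1341.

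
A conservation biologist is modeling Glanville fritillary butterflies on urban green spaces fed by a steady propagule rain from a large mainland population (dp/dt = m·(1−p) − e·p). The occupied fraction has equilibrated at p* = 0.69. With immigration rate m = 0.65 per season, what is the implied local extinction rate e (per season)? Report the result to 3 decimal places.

0.292

At equilibrium m(1−p*) = e·p*, so e = m(1−p*)/p*.
e = 0.65 × 0.3100 / 0.69 = 0.2920.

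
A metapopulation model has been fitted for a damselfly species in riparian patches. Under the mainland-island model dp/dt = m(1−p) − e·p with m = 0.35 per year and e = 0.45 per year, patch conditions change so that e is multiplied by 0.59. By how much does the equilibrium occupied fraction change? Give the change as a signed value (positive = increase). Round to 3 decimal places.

Before: p* = 0.35/(0.35+0.45) = 0.4375.
After: m = 0.35, e = 0.2655; p* = 0.35/0.6155 = 0.5686.
Δp* = 0.5686 − 0.4375 = +0.1311.

0.131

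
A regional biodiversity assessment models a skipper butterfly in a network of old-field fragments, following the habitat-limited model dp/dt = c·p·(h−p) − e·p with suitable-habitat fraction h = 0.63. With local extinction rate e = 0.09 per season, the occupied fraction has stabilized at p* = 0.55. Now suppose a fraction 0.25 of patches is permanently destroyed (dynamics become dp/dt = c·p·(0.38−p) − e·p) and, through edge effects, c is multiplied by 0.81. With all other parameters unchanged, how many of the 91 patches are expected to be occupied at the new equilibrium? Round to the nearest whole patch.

26

Balance c(h−p*) = e gives c = e/(0.63 − 0.55000) = 0.09/0.08000 = 1.12500.
New p* = 0.38 − e/c = 0.38 − 0.09000/0.91125 = 0.28123.
Expected occupied = 91 × 0.28123 = 25.59 ≈ 26.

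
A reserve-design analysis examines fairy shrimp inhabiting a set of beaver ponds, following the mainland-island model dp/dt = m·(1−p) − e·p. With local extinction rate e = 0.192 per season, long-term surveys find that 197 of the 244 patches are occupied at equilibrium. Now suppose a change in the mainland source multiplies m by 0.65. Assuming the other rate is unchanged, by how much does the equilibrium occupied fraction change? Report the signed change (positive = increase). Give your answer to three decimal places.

Observed p* = 197/244 = 0.80738.
Balance m(1−p*) = e·p* gives m = e·p*/(1−p*) = 0.192×0.80738/0.19262 = 0.80478.
New p* = m/(m+e) = 0.52311/(0.52311+0.19200) = 0.73151.
Δp* = 0.73151 − 0.80738 = -0.07587.

-0.076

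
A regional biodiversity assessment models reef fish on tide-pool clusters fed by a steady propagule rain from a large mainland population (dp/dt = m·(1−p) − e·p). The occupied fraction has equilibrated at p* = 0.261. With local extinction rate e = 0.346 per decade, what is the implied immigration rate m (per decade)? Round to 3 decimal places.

0.122

At equilibrium m(1−p*) = e·p*, so m = e·p*/(1−p*).
m = 0.346 × 0.261 / 0.7390 = 0.0903/0.7390 = 0.1222.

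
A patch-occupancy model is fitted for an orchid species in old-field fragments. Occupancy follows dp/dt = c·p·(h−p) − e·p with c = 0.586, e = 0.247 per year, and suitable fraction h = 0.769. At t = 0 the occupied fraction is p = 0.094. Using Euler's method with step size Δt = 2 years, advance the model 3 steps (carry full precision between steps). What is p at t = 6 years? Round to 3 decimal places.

Update rule: p ← p + [c·p·(h−p) − e·p]·Δt with Δt = 2.
  1  |  dp/dt·Δt = +0.027927  |  p_1 = 0.121927
  2  |  dp/dt·Δt = +0.032234  |  p_2 = 0.154161
  3  |  dp/dt·Δt = +0.034932  |  p_3 = 0.189093

0.189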